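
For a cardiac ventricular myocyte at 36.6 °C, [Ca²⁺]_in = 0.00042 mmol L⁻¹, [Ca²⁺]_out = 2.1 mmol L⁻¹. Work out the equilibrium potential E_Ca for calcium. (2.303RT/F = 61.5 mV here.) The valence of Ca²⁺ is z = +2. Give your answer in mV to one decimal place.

E = (61.5/z) · log₁₀([Ca²⁺]_out/[Ca²⁺]_in) with z = +2.
= (61.5/2) · log₁₀(2.1/0.00042) = 30.75 · log₁₀(5000)
= 30.75 · (3.6990) = 113.74 mV

113.7 mV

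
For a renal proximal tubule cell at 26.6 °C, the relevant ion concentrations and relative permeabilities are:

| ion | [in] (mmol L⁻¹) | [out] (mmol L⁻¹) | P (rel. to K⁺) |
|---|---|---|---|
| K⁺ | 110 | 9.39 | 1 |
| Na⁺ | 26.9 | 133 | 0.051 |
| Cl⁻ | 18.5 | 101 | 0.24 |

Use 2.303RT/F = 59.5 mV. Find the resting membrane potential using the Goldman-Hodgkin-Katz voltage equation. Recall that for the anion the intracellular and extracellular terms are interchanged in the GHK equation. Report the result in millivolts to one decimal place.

Vm = 59.5 · log₁₀[(Σ P·[cation]ₒ + Σ P·[anion]ᵢ) / (Σ P·[cation]ᵢ + Σ P·[anion]ₒ)]
Numerator = 1×9.39 + 0.051×133 + 0.24×18.5 = 20.61
Denominator = 1×110 + 0.051×26.9 + 0.24×101 = 135.6
Vm = 59.5 · log₁₀(0.152) = 59.5 × (-0.8182) = -48.68 mV

-48.7 mV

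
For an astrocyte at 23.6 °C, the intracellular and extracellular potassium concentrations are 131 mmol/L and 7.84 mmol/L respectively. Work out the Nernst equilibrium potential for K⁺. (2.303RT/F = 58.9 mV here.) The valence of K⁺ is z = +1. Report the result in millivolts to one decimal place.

E = (58.9/z) · log₁₀([K⁺]_out/[K⁺]_in) with z = +1.
= (58.9/1) · log₁₀(7.84/131) = 58.90 · log₁₀(0.05985)
= 58.90 · (-1.2230) = -72.03 mV

-72.0 mV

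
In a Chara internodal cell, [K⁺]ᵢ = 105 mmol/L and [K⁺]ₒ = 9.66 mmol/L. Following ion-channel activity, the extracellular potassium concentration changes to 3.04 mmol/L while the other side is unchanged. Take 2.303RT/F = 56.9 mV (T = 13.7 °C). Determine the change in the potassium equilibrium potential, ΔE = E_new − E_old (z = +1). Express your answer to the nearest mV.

E_old = (56.9/1)·log₁₀(9.66/105) = -58.96 mV
E_new = (56.9/1)·log₁₀(3.04/105) = -87.53 mV
ΔE = -87.53 − (-58.96) = -28.57 mV

-29 mV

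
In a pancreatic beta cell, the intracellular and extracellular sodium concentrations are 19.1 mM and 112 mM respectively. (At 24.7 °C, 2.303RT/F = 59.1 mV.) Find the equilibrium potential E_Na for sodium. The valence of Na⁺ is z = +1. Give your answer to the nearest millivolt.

45 mV

E = (59.1/z) · log₁₀([Na⁺]_out/[Na⁺]_in) with z = +1.
= (59.1/1) · log₁₀(112/19.1) = 59.10 · log₁₀(5.864)
= 59.10 · (0.7682) = 45.40 mV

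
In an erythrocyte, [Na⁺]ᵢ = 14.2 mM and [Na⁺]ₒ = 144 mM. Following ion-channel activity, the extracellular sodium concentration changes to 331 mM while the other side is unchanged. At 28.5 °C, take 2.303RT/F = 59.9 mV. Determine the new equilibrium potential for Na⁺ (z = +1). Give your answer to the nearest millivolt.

82 mV

After the shift: [Na⁺]_out = 331, [Na⁺]_in = 14.2 mM.
E_new = (59.9/1)·log₁₀(331/14.2) = 59.90 · (1.3675) = 81.92 mV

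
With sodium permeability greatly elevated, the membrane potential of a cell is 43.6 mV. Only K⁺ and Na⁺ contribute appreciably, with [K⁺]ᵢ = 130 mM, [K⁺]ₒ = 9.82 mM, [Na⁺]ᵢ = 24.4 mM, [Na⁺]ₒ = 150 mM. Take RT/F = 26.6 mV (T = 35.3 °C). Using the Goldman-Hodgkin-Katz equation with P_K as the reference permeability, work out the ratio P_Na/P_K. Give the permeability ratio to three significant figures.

27.1

Let α = P_Na/P_K. GHK: Vm = 26.6·ln[(Kₒ + α·Naₒ)/(Kᵢ + α·Naᵢ)].
e^(Vm/26.6) = e^(43.6/26.6) = 5.1505
So 5.1505·(Kᵢ + α·Naᵢ) = Kₒ + α·Naₒ → α = (5.1505·130.0 − 9.82) / (150.0 − 5.1505·24.4)
α = (669.6 − 9.82) / (150.0 − 125.7) = 659.7/24.33 = 27.12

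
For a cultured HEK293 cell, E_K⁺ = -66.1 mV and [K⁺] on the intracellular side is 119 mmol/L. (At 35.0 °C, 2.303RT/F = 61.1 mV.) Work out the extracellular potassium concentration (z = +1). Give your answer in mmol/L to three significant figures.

9.86 mmol/L

Nernst: E = (61.1/1) · log₁₀([out]/[in]), so log₁₀([out]/[in]) = -66.1 × 1 / 61.1 = -1.0818.
[out]/[in] = 10^(-1.0818) = 0.08283.
[out] = 0.08283 × 119 = 9.856 mmol/L.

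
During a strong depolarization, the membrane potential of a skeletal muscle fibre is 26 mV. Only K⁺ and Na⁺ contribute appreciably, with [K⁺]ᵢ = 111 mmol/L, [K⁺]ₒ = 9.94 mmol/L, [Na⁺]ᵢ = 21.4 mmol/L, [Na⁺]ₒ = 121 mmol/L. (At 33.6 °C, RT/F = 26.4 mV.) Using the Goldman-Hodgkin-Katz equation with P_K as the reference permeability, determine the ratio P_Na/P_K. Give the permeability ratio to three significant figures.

4.51

Let α = P_Na/P_K. GHK: Vm = 26.4·ln[(Kₒ + α·Naₒ)/(Kᵢ + α·Naᵢ)].
e^(Vm/26.4) = e^(26.0/26.4) = 2.6774
So 2.6774·(Kᵢ + α·Naᵢ) = Kₒ + α·Naₒ → α = (2.6774·111.0 − 9.94) / (121.0 − 2.6774·21.4)
α = (297.2 − 9.94) / (121.0 − 57.3) = 287.3/63.7 = 4.509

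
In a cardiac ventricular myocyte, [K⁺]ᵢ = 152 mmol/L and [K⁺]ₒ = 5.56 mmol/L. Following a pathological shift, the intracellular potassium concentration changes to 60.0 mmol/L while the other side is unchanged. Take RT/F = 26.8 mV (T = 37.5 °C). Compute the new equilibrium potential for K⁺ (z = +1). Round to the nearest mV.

-64 mV

After the shift: [K⁺]_out = 5.56, [K⁺]_in = 60.0 mmol/L.
E_new = (26.8/1)·ln(5.56/60.0) = 26.80 · (-2.3787) = -63.75 mV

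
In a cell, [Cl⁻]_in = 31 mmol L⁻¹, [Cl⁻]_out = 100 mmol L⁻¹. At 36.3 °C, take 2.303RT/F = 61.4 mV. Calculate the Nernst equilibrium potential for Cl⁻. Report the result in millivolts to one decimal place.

-31.2 mV

E = (61.4/z) · log₁₀([Cl⁻]_out/[Cl⁻]_in) with z = -1.
For an anion, dividing by z = -1 reverses the sign.
= (61.4/-1) · log₁₀(100/31) = -61.40 · log₁₀(3.226)
= -61.40 · (0.5086) = -31.23 mV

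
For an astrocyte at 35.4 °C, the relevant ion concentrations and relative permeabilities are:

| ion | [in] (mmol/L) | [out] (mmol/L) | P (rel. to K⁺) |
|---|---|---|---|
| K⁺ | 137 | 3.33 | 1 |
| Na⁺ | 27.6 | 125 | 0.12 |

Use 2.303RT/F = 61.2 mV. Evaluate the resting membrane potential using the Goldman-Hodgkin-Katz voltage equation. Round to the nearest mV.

-54 mV

Vm = 61.2 · log₁₀[(Σ P·[cation]ₒ + Σ P·[anion]ᵢ) / (Σ P·[cation]ᵢ + Σ P·[anion]ₒ)]
Numerator = 1×3.33 + 0.12×125 = 18.33
Denominator = 1×137 + 0.12×27.6 = 140.3
Vm = 61.2 · log₁₀(0.13064) = 61.2 × (-0.8839) = -54.10 mV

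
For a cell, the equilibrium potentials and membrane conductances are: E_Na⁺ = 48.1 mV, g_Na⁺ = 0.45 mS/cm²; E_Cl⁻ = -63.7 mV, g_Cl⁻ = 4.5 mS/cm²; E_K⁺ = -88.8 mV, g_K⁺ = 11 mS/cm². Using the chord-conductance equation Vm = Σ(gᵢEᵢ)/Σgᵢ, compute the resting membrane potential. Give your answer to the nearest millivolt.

-78 mV

Σ gᵢEᵢ = 0.45·(48.1) + 4.5·(-63.7) + 11·(-88.8) = -1241.81
Σ gᵢ = 0.45 + 4.5 + 11 = 15.95
Vm = -1241.81 / 15.95 = -77.86 mV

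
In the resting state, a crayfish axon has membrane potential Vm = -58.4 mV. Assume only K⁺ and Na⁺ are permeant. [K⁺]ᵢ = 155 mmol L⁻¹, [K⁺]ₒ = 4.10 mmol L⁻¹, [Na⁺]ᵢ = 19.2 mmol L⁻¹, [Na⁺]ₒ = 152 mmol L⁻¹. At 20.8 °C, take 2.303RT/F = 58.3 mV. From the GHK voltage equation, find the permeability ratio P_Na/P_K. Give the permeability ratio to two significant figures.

Let α = P_Na/P_K. GHK: Vm = 58.3·log₁₀[(Kₒ + α·Naₒ)/(Kᵢ + α·Naᵢ)].
10^(Vm/58.3) = 10^(-58.4/58.3) = 0.099606
So 0.099606·(Kᵢ + α·Naᵢ) = Kₒ + α·Naₒ → α = (0.099606·155.0 − 4.1) / (152.0 − 0.099606·19.2)
α = (15.44 − 4.1) / (152.0 − 1.912) = 11.34/150.1 = 0.07555

0.076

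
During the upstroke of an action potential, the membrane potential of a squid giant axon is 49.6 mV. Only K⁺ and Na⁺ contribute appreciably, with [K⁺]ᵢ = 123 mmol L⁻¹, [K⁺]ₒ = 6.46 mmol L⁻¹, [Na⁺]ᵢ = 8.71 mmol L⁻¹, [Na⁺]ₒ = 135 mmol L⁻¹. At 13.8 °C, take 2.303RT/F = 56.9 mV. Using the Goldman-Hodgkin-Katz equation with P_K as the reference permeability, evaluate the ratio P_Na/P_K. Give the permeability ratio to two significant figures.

13

Let α = P_Na/P_K. GHK: Vm = 56.9·log₁₀[(Kₒ + α·Naₒ)/(Kᵢ + α·Naᵢ)].
10^(Vm/56.9) = 10^(49.6/56.9) = 7.4423
So 7.4423·(Kᵢ + α·Naᵢ) = Kₒ + α·Naₒ → α = (7.4423·123.0 − 6.46) / (135.0 − 7.4423·8.71)
α = (915.4 − 6.46) / (135.0 − 64.82) = 908.9/70.18 = 12.95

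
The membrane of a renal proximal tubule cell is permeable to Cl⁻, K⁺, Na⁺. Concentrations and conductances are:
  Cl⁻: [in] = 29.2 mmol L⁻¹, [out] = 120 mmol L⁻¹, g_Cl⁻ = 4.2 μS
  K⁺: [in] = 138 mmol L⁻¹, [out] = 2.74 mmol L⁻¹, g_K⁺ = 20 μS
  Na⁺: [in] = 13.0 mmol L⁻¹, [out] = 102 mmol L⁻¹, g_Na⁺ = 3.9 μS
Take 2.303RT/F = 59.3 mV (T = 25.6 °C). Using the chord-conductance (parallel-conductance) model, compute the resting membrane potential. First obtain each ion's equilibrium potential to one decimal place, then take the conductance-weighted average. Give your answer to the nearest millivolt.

-70 mV

E_Cl⁻ = (59.3/-1)·log₁₀(120/29.2) = -36.4 mV
E_K⁺ = (59.3/1)·log₁₀(2.74/138) = -100.9 mV
E_Na⁺ = (59.3/1)·log₁₀(102/13.0) = 53.1 mV
Vm = (Σ gᵢEᵢ)/(Σ gᵢ) = (4.2·-36.4 + 20·-100.9 + 3.9·53.1) / (4.2 + 20 + 3.9)
= -1963.79 / 28.1 = -69.89 mV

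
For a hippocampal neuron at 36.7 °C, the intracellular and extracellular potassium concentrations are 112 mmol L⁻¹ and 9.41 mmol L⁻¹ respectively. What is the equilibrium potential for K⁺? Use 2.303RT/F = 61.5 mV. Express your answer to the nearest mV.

-66 mV

E = (61.5/z) · log₁₀([K⁺]_out/[K⁺]_in) with z = +1.
= (61.5/1) · log₁₀(9.41/112) = 61.50 · log₁₀(0.08402)
= 61.50 · (-1.0756) = -66.15 mV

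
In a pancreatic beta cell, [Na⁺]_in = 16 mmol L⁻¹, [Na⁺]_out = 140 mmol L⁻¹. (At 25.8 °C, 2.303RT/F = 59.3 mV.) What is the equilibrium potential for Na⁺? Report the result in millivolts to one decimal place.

55.9 mV

E = (59.3/z) · log₁₀([Na⁺]_out/[Na⁺]_in) with z = +1.
= (59.3/1) · log₁₀(140/16) = 59.30 · log₁₀(8.75)
= 59.30 · (0.9420) = 55.86 mV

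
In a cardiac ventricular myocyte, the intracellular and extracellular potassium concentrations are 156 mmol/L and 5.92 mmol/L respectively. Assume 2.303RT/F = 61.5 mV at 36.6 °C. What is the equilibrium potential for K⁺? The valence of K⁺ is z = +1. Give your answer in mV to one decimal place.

E = (61.5/z) · log₁₀([K⁺]_out/[K⁺]_in) with z = +1.
= (61.5/1) · log₁₀(5.92/156) = 61.50 · log₁₀(0.03795)
= 61.50 · (-1.4208) = -87.38 mV

-87.4 mV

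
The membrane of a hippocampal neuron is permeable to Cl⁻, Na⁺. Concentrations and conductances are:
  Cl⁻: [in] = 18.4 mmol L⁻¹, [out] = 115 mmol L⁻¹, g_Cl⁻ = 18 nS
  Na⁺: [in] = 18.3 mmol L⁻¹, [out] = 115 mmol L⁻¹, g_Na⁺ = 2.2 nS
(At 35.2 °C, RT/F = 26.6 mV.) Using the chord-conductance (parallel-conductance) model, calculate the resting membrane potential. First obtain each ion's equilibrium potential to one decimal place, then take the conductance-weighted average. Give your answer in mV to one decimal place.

E_Cl⁻ = (26.6/-1)·ln(115/18.4) = -48.7 mV
E_Na⁺ = (26.6/1)·ln(115/18.3) = 48.9 mV
Vm = (Σ gᵢEᵢ)/(Σ gᵢ) = (18·-48.7 + 2.2·48.9) / (18 + 2.2)
= -769.02 / 20.2 = -38.07 mV

-38.1 mV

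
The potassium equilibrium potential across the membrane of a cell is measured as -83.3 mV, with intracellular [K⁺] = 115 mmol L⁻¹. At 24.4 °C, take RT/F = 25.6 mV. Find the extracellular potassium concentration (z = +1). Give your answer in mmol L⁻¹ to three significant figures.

Nernst: E = (25.6/1) · ln([out]/[in]), so ln([out]/[in]) = -83.3 × 1 / 25.6 = -3.2539.
[out]/[in] = e^(-3.2539) = 0.03862.
[out] = 0.03862 × 115 = 4.442 mmol L⁻¹.

4.44 mmol L⁻¹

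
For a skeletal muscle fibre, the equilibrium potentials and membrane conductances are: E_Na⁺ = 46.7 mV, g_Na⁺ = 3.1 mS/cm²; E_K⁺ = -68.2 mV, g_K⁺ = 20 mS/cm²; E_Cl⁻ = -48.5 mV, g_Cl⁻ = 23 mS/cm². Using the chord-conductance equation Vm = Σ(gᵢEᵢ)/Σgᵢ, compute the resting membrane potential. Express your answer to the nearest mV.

-51 mV

Σ gᵢEᵢ = 3.1·(46.7) + 20·(-68.2) + 23·(-48.5) = -2334.73
Σ gᵢ = 3.1 + 20 + 23 = 46.1
Vm = -2334.73 / 46.1 = -50.64 mV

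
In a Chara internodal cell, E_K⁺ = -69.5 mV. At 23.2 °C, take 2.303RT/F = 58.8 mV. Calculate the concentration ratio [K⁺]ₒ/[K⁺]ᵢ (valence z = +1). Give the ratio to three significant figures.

0.0658

log₁₀([out]/[in]) = E·z/(58.8) = -69.5 × 1 / 58.8 = -1.1820
[out]/[in] = 10^(-1.1820) = 0.06577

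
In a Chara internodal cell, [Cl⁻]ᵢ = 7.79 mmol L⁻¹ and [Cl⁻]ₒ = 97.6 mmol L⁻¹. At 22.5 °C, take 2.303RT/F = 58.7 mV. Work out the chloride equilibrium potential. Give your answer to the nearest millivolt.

-64 mV

E = (58.7/z) · log₁₀([Cl⁻]_out/[Cl⁻]_in) with z = -1.
For an anion, dividing by z = -1 reverses the sign.
= (58.7/-1) · log₁₀(97.6/7.79) = -58.70 · log₁₀(12.53)
= -58.70 · (1.0979) = -64.45 mV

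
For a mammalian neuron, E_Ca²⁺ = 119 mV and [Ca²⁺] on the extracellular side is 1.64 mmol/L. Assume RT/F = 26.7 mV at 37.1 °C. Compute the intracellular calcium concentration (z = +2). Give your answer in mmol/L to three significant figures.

0.000221 mmol/L

Nernst: E = (26.7/2) · ln([out]/[in]), so ln([out]/[in]) = 119.0 × 2 / 26.7 = 8.9139.
[out]/[in] = e^(8.9139) = 7434.
[in] = 1.64 / 7434 = 0.0002206 mmol/L.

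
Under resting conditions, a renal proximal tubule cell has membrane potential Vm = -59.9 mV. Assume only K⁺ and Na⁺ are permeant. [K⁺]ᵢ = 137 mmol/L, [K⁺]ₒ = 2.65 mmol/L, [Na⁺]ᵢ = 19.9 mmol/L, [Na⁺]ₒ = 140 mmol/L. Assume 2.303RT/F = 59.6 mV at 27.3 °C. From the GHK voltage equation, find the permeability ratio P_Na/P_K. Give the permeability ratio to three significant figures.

0.0789

Let α = P_Na/P_K. GHK: Vm = 59.6·log₁₀[(Kₒ + α·Naₒ)/(Kᵢ + α·Naᵢ)].
10^(Vm/59.6) = 10^(-59.9/59.6) = 0.098848
So 0.098848·(Kᵢ + α·Naᵢ) = Kₒ + α·Naₒ → α = (0.098848·137.0 − 2.65) / (140.0 − 0.098848·19.9)
α = (13.54 − 2.65) / (140.0 − 1.967) = 10.89/138 = 0.07891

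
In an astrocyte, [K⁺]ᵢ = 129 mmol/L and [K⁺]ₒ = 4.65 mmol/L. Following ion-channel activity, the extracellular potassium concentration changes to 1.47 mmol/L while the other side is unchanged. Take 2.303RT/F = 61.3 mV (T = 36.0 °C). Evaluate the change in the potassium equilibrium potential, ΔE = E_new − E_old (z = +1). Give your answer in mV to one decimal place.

-30.7 mV

E_old = (61.3/1)·log₁₀(4.65/129) = -88.46 mV
E_new = (61.3/1)·log₁₀(1.47/129) = -119.12 mV
ΔE = -119.12 − (-88.46) = -30.66 mV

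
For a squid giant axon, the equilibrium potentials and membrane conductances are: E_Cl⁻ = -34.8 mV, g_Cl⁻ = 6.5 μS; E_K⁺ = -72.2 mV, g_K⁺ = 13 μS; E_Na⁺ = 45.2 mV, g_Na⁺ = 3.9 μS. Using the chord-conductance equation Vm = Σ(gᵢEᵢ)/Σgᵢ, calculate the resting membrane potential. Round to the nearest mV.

-42 mV

Σ gᵢEᵢ = 6.5·(-34.8) + 13·(-72.2) + 3.9·(45.2) = -988.52
Σ gᵢ = 6.5 + 13 + 3.9 = 23.4
Vm = -988.52 / 23.4 = -42.24 mV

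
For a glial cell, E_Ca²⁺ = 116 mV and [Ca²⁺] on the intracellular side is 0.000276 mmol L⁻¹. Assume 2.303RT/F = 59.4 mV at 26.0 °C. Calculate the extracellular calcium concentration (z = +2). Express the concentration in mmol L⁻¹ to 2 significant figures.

Nernst: E = (59.4/2) · log₁₀([out]/[in]), so log₁₀([out]/[in]) = 116.0 × 2 / 59.4 = 3.9057.
[out]/[in] = 10^(3.9057) = 8049.
[out] = 8049 × 0.000276 = 2.221 mmol L⁻¹.

2.2 mmol L⁻¹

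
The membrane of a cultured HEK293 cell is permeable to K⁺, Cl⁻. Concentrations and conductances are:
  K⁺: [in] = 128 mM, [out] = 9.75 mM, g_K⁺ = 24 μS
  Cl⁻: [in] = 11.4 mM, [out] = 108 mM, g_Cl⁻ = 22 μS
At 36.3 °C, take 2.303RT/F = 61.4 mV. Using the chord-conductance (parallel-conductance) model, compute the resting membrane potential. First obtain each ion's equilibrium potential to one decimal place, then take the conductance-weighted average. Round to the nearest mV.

-65 mV

E_K⁺ = (61.4/1)·log₁₀(9.75/128) = -68.7 mV
E_Cl⁻ = (61.4/-1)·log₁₀(108/11.4) = -60.0 mV
Vm = (Σ gᵢEᵢ)/(Σ gᵢ) = (24·-68.7 + 22·-60.0) / (24 + 22)
= -2968.80 / 46 = -64.54 mV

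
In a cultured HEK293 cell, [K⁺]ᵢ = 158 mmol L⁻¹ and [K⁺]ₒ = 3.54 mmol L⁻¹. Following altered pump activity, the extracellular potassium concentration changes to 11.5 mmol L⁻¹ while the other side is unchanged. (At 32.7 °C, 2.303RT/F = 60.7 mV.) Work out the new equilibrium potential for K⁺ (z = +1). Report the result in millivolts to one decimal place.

After the shift: [K⁺]_out = 11.5, [K⁺]_in = 158 mmol L⁻¹.
E_new = (60.7/1)·log₁₀(11.5/158) = 60.70 · (-1.1380) = -69.07 mV

-69.1 mV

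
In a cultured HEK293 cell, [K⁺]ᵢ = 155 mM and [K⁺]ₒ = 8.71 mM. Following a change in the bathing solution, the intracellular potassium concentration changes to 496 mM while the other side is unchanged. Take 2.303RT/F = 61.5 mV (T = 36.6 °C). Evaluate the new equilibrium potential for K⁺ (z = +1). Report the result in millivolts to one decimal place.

After the shift: [K⁺]_out = 8.71, [K⁺]_in = 496 mM.
E_new = (61.5/1)·log₁₀(8.71/496) = 61.50 · (-1.7555) = -107.96 mV

-108.0 mV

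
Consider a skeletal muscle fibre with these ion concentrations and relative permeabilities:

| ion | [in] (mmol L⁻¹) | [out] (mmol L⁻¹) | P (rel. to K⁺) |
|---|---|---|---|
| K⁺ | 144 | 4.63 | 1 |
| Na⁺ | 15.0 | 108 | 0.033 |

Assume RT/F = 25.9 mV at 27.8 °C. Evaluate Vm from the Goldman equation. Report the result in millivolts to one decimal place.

-74.3 mV

Vm = 25.9 · ln[(Σ P·[cation]ₒ + Σ P·[anion]ᵢ) / (Σ P·[cation]ᵢ + Σ P·[anion]ₒ)]
Numerator = 1×4.63 + 0.033×108 = 8.194
Denominator = 1×144 + 0.033×15.0 = 144.5
Vm = 25.9 · ln(0.056708) = 25.9 × (-2.8698) = -74.33 mV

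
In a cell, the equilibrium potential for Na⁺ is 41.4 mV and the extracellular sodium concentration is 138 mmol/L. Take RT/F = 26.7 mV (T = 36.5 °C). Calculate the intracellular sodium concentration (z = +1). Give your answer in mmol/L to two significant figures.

29 mmol/L

Nernst: E = (26.7/1) · ln([out]/[in]), so ln([out]/[in]) = 41.4 × 1 / 26.7 = 1.5506.
[out]/[in] = e^(1.5506) = 4.714.
[in] = 138 / 4.714 = 29.27 mmol/L.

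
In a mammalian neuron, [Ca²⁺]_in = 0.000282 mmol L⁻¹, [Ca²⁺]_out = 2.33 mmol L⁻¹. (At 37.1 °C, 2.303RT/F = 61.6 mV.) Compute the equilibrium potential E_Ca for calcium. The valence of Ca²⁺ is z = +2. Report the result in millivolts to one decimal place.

120.6 mV

E = (61.6/z) · log₁₀([Ca²⁺]_out/[Ca²⁺]_in) with z = +2.
= (61.6/2) · log₁₀(2.33/0.000282) = 30.80 · log₁₀(8262)
= 30.80 · (3.9171) = 120.65 mV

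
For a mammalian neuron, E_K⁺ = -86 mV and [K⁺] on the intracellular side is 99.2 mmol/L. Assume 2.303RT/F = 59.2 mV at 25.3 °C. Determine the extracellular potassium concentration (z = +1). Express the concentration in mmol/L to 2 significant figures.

3.5 mmol/L

Nernst: E = (59.2/1) · log₁₀([out]/[in]), so log₁₀([out]/[in]) = -86.0 × 1 / 59.2 = -1.4527.
[out]/[in] = 10^(-1.4527) = 0.03526.
[out] = 0.03526 × 99.2 = 3.498 mmol/L.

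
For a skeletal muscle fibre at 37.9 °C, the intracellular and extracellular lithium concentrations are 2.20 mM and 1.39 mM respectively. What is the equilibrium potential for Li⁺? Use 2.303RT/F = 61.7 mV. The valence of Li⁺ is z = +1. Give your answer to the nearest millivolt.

E = (61.7/z) · log₁₀([Li⁺]_out/[Li⁺]_in) with z = +1.
= (61.7/1) · log₁₀(1.39/2.20) = 61.70 · log₁₀(0.6318)
= 61.70 · (-0.1994) = -12.30 mV

-12 mV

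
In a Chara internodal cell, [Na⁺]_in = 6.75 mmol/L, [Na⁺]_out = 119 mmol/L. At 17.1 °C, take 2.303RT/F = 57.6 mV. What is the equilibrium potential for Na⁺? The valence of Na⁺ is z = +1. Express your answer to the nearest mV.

72 mV

E = (57.6/z) · log₁₀([Na⁺]_out/[Na⁺]_in) with z = +1.
= (57.6/1) · log₁₀(119/6.75) = 57.60 · log₁₀(17.63)
= 57.60 · (1.2462) = 71.78 mV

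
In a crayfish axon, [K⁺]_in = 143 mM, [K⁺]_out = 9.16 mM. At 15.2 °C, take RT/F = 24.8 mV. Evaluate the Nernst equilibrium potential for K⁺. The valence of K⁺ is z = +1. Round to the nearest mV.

E = (24.8/z) · ln([K⁺]_out/[K⁺]_in) with z = +1.
= (24.8/1) · ln(9.16/143) = 24.80 · ln(0.06406)
= 24.80 · (-2.7480) = -68.15 mV

-68 mV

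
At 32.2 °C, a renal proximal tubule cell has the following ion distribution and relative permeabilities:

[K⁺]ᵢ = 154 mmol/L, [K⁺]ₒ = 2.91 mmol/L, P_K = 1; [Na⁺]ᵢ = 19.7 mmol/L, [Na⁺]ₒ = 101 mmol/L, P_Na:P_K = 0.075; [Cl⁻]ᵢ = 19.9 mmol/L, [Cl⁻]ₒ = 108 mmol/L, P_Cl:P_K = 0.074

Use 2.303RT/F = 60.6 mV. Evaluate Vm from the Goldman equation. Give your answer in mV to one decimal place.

-68.8 mV

Vm = 60.6 · log₁₀[(Σ P·[cation]ₒ + Σ P·[anion]ᵢ) / (Σ P·[cation]ᵢ + Σ P·[anion]ₒ)]
Numerator = 1×2.91 + 0.075×101 + 0.074×19.9 = 11.96
Denominator = 1×154 + 0.075×19.7 + 0.074×108 = 163.5
Vm = 60.6 · log₁₀(0.073149) = 60.6 × (-1.1358) = -68.83 mV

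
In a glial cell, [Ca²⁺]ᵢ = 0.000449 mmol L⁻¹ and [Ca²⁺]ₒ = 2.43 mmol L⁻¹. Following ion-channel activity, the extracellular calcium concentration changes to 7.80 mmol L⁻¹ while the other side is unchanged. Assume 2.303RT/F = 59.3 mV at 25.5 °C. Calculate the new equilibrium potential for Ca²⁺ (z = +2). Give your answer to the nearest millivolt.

126 mV

After the shift: [Ca²⁺]_out = 7.80, [Ca²⁺]_in = 0.000449 mmol L⁻¹.
E_new = (59.3/2)·log₁₀(7.80/0.000449) = 29.65 · (4.2398) = 125.71 mV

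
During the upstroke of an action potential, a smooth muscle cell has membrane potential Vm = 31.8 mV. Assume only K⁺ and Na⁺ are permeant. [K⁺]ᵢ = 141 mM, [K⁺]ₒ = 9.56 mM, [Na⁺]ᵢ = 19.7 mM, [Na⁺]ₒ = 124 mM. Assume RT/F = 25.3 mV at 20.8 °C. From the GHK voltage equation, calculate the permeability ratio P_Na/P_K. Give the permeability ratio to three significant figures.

8.87

Let α = P_Na/P_K. GHK: Vm = 25.3·ln[(Kₒ + α·Naₒ)/(Kᵢ + α·Naᵢ)].
e^(Vm/25.3) = e^(31.8/25.3) = 3.5146
So 3.5146·(Kᵢ + α·Naᵢ) = Kₒ + α·Naₒ → α = (3.5146·141.0 − 9.56) / (124.0 − 3.5146·19.7)
α = (495.6 − 9.56) / (124.0 − 69.24) = 486/54.76 = 8.875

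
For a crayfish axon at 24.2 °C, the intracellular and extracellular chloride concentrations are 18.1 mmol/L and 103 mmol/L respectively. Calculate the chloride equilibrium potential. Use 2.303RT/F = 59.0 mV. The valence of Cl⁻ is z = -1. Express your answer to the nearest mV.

E = (59.0/z) · log₁₀([Cl⁻]_out/[Cl⁻]_in) with z = -1.
For an anion, dividing by z = -1 reverses the sign.
= (59.0/-1) · log₁₀(103/18.1) = -59.00 · log₁₀(5.691)
= -59.00 · (0.7552) = -44.55 mV

-45 mV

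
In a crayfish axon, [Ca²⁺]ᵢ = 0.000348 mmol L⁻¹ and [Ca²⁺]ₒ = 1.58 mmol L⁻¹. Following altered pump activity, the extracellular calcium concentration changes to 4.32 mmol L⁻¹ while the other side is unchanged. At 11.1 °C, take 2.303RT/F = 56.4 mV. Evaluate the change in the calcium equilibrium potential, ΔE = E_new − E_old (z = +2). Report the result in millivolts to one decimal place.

12.3 mV

E_old = (56.4/2)·log₁₀(1.58/0.000348) = 103.13 mV
E_new = (56.4/2)·log₁₀(4.32/0.000348) = 115.45 mV
ΔE = 115.45 − (103.13) = 12.32 mV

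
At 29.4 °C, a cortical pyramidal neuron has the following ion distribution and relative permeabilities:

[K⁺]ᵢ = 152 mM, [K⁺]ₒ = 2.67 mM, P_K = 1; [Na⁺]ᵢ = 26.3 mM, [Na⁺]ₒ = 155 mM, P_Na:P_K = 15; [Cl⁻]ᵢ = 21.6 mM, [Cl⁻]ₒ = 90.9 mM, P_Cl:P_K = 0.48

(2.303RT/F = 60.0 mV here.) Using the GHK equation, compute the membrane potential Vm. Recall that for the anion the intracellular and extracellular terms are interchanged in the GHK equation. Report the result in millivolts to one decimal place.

35.9 mV

Vm = 60.0 · log₁₀[(Σ P·[cation]ₒ + Σ P·[anion]ᵢ) / (Σ P·[cation]ᵢ + Σ P·[anion]ₒ)]
Numerator = 1×2.67 + 15×155 + 0.48×21.6 = 2338
Denominator = 1×152 + 15×26.3 + 0.48×90.9 = 590.1
Vm = 60.0 · log₁₀(3.9619) = 60.0 × (0.5979) = 35.87 mV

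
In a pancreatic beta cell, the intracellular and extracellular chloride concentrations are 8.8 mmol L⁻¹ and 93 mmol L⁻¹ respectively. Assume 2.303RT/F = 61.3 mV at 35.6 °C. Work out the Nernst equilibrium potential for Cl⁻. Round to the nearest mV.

E = (61.3/z) · log₁₀([Cl⁻]_out/[Cl⁻]_in) with z = -1.
For an anion, dividing by z = -1 reverses the sign.
= (61.3/-1) · log₁₀(93/8.8) = -61.30 · log₁₀(10.57)
= -61.30 · (1.0240) = -62.77 mV

-63 mV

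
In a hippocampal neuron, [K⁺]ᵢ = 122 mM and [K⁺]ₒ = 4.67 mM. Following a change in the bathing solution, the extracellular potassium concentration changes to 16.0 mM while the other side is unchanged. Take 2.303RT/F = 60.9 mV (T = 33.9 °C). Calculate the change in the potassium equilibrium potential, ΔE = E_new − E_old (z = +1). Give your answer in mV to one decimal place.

E_old = (60.9/1)·log₁₀(4.67/122) = -86.30 mV
E_new = (60.9/1)·log₁₀(16.0/122) = -53.73 mV
ΔE = -53.73 − (-86.30) = 32.57 mV

32.6 mV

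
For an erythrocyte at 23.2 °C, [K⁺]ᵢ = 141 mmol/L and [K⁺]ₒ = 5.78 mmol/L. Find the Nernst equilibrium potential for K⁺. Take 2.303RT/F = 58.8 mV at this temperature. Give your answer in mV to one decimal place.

E = (58.8/z) · log₁₀([K⁺]_out/[K⁺]_in) with z = +1.
= (58.8/1) · log₁₀(5.78/141) = 58.80 · log₁₀(0.04099)
= 58.80 · (-1.3873) = -81.57 mV

-81.6 mV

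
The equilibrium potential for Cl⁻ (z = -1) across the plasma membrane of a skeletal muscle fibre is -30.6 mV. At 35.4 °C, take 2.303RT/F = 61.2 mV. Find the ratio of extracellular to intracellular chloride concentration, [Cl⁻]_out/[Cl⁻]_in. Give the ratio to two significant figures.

3.2

log₁₀([out]/[in]) = E·z/(61.2) = -30.6 × -1 / 61.2 = 0.5000
[out]/[in] = 10^(0.5000) = 3.162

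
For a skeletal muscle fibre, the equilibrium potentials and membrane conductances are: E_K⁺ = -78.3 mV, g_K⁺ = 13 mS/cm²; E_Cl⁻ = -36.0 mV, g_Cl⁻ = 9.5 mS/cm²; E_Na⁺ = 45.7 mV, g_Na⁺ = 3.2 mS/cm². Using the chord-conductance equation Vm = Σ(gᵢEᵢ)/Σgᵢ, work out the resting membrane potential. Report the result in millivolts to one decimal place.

-47.2 mV

Σ gᵢEᵢ = 13·(-78.3) + 9.5·(-36.0) + 3.2·(45.7) = -1213.66
Σ gᵢ = 13 + 9.5 + 3.2 = 25.7
Vm = -1213.66 / 25.7 = -47.22 mV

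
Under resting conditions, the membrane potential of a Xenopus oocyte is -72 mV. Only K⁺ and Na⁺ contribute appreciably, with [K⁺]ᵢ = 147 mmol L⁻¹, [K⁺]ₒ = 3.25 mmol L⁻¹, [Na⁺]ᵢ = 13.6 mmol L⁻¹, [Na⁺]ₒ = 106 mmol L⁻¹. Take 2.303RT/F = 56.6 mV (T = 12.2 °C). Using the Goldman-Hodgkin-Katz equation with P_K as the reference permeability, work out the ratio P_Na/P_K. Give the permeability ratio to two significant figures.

Let α = P_Na/P_K. GHK: Vm = 56.6·log₁₀[(Kₒ + α·Naₒ)/(Kᵢ + α·Naᵢ)].
10^(Vm/56.6) = 10^(-72.0/56.6) = 0.053446
So 0.053446·(Kᵢ + α·Naᵢ) = Kₒ + α·Naₒ → α = (0.053446·147.0 − 3.25) / (106.0 − 0.053446·13.6)
α = (7.857 − 3.25) / (106.0 − 0.7269) = 4.607/105.3 = 0.04376

0.044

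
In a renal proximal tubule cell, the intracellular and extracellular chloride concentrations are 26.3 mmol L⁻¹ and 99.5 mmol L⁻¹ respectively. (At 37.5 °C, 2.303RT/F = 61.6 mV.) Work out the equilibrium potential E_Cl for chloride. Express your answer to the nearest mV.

-36 mV

E = (61.6/z) · log₁₀([Cl⁻]_out/[Cl⁻]_in) with z = -1.
For an anion, dividing by z = -1 reverses the sign.
= (61.6/-1) · log₁₀(99.5/26.3) = -61.60 · log₁₀(3.783)
= -61.60 · (0.5779) = -35.60 mV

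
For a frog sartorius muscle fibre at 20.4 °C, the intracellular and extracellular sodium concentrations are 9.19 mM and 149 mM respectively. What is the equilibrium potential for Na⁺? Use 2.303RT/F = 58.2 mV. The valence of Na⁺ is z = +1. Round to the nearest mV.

E = (58.2/z) · log₁₀([Na⁺]_out/[Na⁺]_in) with z = +1.
= (58.2/1) · log₁₀(149/9.19) = 58.20 · log₁₀(16.21)
= 58.20 · (1.2099) = 70.41 mV

70 mV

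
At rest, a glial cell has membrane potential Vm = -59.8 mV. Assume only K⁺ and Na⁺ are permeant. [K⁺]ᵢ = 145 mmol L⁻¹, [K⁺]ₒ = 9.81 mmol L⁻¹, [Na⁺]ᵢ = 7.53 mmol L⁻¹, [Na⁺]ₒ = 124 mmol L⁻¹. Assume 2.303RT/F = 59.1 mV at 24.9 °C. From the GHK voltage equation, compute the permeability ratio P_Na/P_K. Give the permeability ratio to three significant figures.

Let α = P_Na/P_K. GHK: Vm = 59.1·log₁₀[(Kₒ + α·Naₒ)/(Kᵢ + α·Naᵢ)].
10^(Vm/59.1) = 10^(-59.8/59.1) = 0.09731
So 0.09731·(Kᵢ + α·Naᵢ) = Kₒ + α·Naₒ → α = (0.09731·145.0 − 9.81) / (124.0 − 0.09731·7.53)
α = (14.11 − 9.81) / (124.0 − 0.7327) = 4.3/123.3 = 0.03488

0.0349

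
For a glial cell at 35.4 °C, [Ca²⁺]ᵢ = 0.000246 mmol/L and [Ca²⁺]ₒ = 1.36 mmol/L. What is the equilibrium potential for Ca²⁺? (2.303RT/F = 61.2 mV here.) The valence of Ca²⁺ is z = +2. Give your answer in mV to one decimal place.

114.5 mV

E = (61.2/z) · log₁₀([Ca²⁺]_out/[Ca²⁺]_in) with z = +2.
= (61.2/2) · log₁₀(1.36/0.000246) = 30.60 · log₁₀(5528)
= 30.60 · (3.7426) = 114.52 mV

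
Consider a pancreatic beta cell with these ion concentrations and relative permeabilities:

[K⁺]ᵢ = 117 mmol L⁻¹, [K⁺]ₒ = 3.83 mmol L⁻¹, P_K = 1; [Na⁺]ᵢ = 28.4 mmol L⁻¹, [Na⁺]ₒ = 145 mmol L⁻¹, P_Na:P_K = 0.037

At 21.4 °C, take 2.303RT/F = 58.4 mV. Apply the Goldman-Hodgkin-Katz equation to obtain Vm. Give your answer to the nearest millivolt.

Vm = 58.4 · log₁₀[(Σ P·[cation]ₒ + Σ P·[anion]ᵢ) / (Σ P·[cation]ᵢ + Σ P·[anion]ₒ)]
Numerator = 1×3.83 + 0.037×145 = 9.195
Denominator = 1×117 + 0.037×28.4 = 118.1
Vm = 58.4 · log₁₀(0.07789) = 58.4 × (-1.1085) = -64.74 mV

-65 mV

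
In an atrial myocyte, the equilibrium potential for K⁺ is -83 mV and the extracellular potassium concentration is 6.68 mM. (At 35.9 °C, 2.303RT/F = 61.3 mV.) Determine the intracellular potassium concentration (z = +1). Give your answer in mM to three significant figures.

151 mM

Nernst: E = (61.3/1) · log₁₀([out]/[in]), so log₁₀([out]/[in]) = -83.0 × 1 / 61.3 = -1.3540.
[out]/[in] = 10^(-1.3540) = 0.04426.
[in] = 6.68 / 0.04426 = 150.9 mM.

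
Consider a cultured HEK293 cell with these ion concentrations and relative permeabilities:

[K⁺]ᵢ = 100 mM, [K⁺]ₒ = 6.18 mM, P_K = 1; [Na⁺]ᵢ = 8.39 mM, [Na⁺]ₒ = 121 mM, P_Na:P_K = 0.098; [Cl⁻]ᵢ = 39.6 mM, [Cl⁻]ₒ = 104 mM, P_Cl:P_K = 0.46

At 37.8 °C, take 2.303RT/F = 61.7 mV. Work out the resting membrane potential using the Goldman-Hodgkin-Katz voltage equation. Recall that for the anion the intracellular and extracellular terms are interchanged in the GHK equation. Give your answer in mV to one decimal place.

-37.8 mV

Vm = 61.7 · log₁₀[(Σ P·[cation]ₒ + Σ P·[anion]ᵢ) / (Σ P·[cation]ᵢ + Σ P·[anion]ₒ)]
Numerator = 1×6.18 + 0.098×121 + 0.46×39.6 = 36.25
Denominator = 1×100 + 0.098×8.39 + 0.46×104 = 148.7
Vm = 61.7 · log₁₀(0.24387) = 61.7 × (-0.6128) = -37.81 mV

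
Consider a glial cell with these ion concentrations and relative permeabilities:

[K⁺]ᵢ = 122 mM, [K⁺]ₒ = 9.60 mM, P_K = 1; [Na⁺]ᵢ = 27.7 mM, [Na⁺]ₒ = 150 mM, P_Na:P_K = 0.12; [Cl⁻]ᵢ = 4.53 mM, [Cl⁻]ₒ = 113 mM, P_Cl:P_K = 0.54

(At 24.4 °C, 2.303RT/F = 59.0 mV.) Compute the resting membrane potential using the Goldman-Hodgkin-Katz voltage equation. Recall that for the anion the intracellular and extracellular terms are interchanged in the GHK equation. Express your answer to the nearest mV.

Vm = 59.0 · log₁₀[(Σ P·[cation]ₒ + Σ P·[anion]ᵢ) / (Σ P·[cation]ᵢ + Σ P·[anion]ₒ)]
Numerator = 1×9.60 + 0.12×150 + 0.54×4.53 = 30.05
Denominator = 1×122 + 0.12×27.7 + 0.54×113 = 186.3
Vm = 59.0 · log₁₀(0.16124) = 59.0 × (-0.7925) = -46.76 mV

-47 mV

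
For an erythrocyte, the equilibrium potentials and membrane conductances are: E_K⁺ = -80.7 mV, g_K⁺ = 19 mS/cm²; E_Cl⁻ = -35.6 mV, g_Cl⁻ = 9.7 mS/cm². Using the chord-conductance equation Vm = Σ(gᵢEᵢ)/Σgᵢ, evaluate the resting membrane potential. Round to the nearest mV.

Σ gᵢEᵢ = 19·(-80.7) + 9.7·(-35.6) = -1878.62
Σ gᵢ = 19 + 9.7 = 28.7
Vm = -1878.62 / 28.7 = -65.46 mV

-65 mV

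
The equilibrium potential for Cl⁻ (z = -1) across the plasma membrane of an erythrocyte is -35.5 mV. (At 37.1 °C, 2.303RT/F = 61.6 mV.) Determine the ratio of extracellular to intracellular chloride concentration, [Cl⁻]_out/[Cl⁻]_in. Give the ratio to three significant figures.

log₁₀([out]/[in]) = E·z/(61.6) = -35.5 × -1 / 61.6 = 0.5763
[out]/[in] = 10^(0.5763) = 3.77

3.77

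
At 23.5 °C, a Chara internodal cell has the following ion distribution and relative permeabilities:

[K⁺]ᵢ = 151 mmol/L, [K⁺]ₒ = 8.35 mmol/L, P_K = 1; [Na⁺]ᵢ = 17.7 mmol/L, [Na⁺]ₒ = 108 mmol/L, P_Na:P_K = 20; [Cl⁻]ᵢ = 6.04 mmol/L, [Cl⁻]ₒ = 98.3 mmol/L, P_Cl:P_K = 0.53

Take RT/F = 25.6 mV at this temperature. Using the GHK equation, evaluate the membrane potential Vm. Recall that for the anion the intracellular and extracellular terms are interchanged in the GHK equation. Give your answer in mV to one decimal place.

Vm = 25.6 · ln[(Σ P·[cation]ₒ + Σ P·[anion]ᵢ) / (Σ P·[cation]ᵢ + Σ P·[anion]ₒ)]
Numerator = 1×8.35 + 20×108 + 0.53×6.04 = 2172
Denominator = 1×151 + 20×17.7 + 0.53×98.3 = 557.1
Vm = 25.6 · ln(3.898) = 25.6 × (1.3605) = 34.83 mV

34.8 mV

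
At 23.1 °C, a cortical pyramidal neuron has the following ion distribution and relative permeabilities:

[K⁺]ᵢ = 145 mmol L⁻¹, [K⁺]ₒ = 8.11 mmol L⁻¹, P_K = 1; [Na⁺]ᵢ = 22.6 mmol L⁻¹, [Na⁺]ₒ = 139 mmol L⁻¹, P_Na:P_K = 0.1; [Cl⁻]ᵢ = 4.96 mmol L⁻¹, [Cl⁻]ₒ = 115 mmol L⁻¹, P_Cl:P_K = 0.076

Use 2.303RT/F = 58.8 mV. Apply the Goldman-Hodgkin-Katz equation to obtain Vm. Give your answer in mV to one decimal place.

Vm = 58.8 · log₁₀[(Σ P·[cation]ₒ + Σ P·[anion]ᵢ) / (Σ P·[cation]ᵢ + Σ P·[anion]ₒ)]
Numerator = 1×8.11 + 0.1×139 + 0.076×4.96 = 22.39
Denominator = 1×145 + 0.1×22.6 + 0.076×115 = 156
Vm = 58.8 · log₁₀(0.14351) = 58.8 × (-0.8431) = -49.58 mV

-49.6 mV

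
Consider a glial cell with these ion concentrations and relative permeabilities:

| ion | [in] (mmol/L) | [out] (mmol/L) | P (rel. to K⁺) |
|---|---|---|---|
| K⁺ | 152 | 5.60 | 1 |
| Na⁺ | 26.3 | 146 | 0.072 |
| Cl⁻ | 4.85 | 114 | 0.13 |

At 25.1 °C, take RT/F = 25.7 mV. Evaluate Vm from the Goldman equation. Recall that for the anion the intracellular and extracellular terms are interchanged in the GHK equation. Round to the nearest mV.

Vm = 25.7 · ln[(Σ P·[cation]ₒ + Σ P·[anion]ᵢ) / (Σ P·[cation]ᵢ + Σ P·[anion]ₒ)]
Numerator = 1×5.60 + 0.072×146 + 0.13×4.85 = 16.74
Denominator = 1×152 + 0.072×26.3 + 0.13×114 = 168.7
Vm = 25.7 · ln(0.099236) = 25.7 × (-2.3103) = -59.37 mV

-59 mV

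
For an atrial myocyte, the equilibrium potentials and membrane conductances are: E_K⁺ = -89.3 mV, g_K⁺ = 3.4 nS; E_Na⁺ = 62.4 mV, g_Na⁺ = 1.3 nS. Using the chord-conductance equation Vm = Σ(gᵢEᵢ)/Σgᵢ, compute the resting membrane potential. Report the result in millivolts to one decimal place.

-47.3 mV

Σ gᵢEᵢ = 3.4·(-89.3) + 1.3·(62.4) = -222.50
Σ gᵢ = 3.4 + 1.3 = 4.7
Vm = -222.50 / 4.7 = -47.34 mV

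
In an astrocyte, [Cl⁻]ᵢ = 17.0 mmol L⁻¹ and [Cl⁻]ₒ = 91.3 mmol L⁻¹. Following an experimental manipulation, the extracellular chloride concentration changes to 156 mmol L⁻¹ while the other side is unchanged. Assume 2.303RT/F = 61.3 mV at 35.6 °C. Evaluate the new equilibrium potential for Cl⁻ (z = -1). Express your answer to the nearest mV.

-59 mV

After the shift: [Cl⁻]_out = 156, [Cl⁻]_in = 17.0 mmol L⁻¹.
E_new = (61.3/-1)·log₁₀(156/17.0) = -61.30 · (0.9627) = -59.01 mV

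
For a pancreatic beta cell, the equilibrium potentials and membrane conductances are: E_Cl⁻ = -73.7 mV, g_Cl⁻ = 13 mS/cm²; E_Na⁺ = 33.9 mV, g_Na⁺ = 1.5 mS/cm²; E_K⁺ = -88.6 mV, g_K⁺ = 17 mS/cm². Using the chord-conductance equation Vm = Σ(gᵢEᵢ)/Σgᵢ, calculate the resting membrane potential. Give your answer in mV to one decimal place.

-76.6 mV

Σ gᵢEᵢ = 13·(-73.7) + 1.5·(33.9) + 17·(-88.6) = -2413.45
Σ gᵢ = 13 + 1.5 + 17 = 31.5
Vm = -2413.45 / 31.5 = -76.62 mV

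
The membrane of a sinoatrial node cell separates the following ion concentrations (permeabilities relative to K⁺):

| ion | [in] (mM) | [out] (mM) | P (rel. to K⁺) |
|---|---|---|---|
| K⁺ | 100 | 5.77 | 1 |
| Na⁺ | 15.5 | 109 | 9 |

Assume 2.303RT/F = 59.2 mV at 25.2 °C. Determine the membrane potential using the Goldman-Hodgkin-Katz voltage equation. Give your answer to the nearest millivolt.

Vm = 59.2 · log₁₀[(Σ P·[cation]ₒ + Σ P·[anion]ᵢ) / (Σ P·[cation]ᵢ + Σ P·[anion]ₒ)]
Numerator = 1×5.77 + 9×109 = 986.8
Denominator = 1×100 + 9×15.5 = 239.5
Vm = 59.2 · log₁₀(4.1201) = 59.2 × (0.6149) = 36.40 mV

36 mV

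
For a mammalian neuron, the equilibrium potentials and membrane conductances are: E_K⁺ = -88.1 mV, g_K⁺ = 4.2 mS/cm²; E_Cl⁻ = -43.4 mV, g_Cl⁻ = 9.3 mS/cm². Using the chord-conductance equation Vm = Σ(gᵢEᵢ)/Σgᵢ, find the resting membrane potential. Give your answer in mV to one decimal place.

-57.3 mV

Σ gᵢEᵢ = 4.2·(-88.1) + 9.3·(-43.4) = -773.64
Σ gᵢ = 4.2 + 9.3 = 13.5
Vm = -773.64 / 13.5 = -57.31 mV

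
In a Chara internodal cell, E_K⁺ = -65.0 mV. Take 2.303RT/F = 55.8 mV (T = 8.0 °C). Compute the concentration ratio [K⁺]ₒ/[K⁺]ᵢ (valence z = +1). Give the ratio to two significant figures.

log₁₀([out]/[in]) = E·z/(55.8) = -65.0 × 1 / 55.8 = -1.1649
[out]/[in] = 10^(-1.1649) = 0.06841

0.068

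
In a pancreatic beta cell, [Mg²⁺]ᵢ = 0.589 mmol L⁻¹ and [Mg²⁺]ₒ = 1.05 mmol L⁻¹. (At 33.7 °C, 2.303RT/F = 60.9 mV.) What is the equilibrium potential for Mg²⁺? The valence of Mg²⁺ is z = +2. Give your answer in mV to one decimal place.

E = (60.9/z) · log₁₀([Mg²⁺]_out/[Mg²⁺]_in) with z = +2.
= (60.9/2) · log₁₀(1.05/0.589) = 30.45 · log₁₀(1.783)
= 30.45 · (0.2511) = 7.65 mV

7.6 mV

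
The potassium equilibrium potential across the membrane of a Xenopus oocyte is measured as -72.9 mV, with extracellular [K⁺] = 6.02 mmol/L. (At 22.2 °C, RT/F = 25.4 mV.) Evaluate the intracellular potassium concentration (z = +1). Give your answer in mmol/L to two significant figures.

110 mmol/L

Nernst: E = (25.4/1) · ln([out]/[in]), so ln([out]/[in]) = -72.9 × 1 / 25.4 = -2.8701.
[out]/[in] = e^(-2.8701) = 0.05669.
[in] = 6.02 / 0.05669 = 106.2 mmol/L.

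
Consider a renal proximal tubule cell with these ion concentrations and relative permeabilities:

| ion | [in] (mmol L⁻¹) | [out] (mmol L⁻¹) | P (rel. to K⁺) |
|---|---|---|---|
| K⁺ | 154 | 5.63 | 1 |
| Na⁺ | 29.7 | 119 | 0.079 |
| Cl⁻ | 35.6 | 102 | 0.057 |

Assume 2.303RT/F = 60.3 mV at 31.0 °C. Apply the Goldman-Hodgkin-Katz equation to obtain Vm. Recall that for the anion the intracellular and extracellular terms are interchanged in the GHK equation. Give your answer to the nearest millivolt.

-59 mV

Vm = 60.3 · log₁₀[(Σ P·[cation]ₒ + Σ P·[anion]ᵢ) / (Σ P·[cation]ᵢ + Σ P·[anion]ₒ)]
Numerator = 1×5.63 + 0.079×119 + 0.057×35.6 = 17.06
Denominator = 1×154 + 0.079×29.7 + 0.057×102 = 162.2
Vm = 60.3 · log₁₀(0.10521) = 60.3 × (-0.9780) = -58.97 mV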